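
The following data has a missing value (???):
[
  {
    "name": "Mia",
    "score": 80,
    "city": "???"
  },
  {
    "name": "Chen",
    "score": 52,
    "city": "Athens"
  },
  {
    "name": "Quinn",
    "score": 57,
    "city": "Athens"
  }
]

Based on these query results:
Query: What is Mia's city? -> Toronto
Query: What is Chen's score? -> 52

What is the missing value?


The missing value is Mia's city
From query: Mia's city = Toronto

ANSWER: Toronto


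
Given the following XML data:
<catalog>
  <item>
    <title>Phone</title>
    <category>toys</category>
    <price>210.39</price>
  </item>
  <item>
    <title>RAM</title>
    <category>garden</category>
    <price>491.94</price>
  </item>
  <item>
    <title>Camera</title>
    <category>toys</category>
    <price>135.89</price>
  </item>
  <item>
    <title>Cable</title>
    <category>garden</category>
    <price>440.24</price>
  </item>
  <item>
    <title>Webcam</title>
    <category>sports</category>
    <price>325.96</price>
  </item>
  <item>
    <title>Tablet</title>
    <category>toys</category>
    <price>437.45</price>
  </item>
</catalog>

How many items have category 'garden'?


Scanning <item> elements for <category>garden</category>:
  Item 2: RAM -> MATCH
  Item 4: Cable -> MATCH
Count: 2

ANSWER: 2


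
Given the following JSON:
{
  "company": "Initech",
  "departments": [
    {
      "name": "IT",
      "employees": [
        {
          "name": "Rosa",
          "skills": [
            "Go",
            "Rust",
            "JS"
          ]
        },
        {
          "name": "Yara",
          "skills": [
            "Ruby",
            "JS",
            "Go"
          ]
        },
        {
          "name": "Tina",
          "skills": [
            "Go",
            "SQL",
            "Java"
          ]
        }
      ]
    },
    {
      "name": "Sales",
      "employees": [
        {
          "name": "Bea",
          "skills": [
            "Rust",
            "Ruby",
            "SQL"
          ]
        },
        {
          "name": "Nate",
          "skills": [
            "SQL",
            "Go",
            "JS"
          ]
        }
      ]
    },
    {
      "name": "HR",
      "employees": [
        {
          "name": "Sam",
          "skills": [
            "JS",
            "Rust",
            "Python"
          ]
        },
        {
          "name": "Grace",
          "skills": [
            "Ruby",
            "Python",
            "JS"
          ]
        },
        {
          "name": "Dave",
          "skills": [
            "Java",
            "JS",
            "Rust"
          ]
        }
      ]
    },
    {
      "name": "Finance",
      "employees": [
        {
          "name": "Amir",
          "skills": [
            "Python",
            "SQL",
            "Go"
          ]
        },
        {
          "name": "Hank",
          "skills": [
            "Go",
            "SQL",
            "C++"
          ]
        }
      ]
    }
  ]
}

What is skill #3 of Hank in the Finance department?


Path: departments[3].employees[1].skills[2]
Value: C++

ANSWER: C++


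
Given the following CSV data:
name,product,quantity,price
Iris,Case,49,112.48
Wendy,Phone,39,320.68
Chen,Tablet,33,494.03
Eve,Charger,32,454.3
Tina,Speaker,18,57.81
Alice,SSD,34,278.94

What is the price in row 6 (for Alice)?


Row 6: Alice
Column 'price' = 278.94

ANSWER: 278.94


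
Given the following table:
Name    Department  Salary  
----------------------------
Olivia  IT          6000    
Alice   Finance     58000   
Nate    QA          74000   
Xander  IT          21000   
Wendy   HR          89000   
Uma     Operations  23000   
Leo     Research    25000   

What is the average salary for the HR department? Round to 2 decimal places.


HR department members:
  Wendy: 89000
Sum = 89000
Count = 1
Average = 89000 / 1 = 89000.00

ANSWER: 89000.00


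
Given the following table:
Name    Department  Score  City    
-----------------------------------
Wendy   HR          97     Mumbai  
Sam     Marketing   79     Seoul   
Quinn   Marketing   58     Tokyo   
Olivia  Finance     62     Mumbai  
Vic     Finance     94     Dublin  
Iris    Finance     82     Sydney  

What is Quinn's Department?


Row 3: Quinn
Department = Marketing

ANSWER: Marketing


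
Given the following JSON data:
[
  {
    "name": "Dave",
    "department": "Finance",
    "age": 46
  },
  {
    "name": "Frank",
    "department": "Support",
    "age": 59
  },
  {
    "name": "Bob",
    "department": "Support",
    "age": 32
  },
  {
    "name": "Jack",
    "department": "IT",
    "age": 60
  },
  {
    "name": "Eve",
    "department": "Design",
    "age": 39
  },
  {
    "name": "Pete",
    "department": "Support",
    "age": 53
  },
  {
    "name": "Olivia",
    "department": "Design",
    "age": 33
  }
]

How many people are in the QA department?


Scanning records for department = QA
  No matches found
Count: 0

ANSWER: 0


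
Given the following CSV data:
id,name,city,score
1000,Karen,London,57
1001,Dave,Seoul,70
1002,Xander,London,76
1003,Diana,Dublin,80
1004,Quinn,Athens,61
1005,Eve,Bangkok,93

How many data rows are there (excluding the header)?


Counting rows (excluding header):
Header: id,name,city,score
Data rows: 6

ANSWER: 6


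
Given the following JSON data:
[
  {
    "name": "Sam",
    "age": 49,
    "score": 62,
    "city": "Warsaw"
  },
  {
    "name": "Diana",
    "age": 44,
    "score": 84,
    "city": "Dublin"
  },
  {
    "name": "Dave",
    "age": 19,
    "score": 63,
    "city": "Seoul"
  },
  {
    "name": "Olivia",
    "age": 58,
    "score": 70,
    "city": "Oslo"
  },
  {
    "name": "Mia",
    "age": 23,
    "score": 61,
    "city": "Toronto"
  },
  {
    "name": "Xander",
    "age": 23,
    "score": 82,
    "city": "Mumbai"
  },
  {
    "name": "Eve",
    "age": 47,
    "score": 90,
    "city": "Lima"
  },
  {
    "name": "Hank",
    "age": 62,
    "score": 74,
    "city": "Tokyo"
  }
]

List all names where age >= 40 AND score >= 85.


Checking both conditions:
  Sam (age=49, score=62) -> no
  Diana (age=44, score=84) -> no
  Dave (age=19, score=63) -> no
  Olivia (age=58, score=70) -> no
  Mia (age=23, score=61) -> no
  Xander (age=23, score=82) -> no
  Eve (age=47, score=90) -> YES
  Hank (age=62, score=74) -> no


ANSWER: Eve


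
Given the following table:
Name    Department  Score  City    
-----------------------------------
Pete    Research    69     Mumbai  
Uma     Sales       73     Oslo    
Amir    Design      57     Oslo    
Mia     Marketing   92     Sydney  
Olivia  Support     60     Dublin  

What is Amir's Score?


Row 3: Amir
Score = 57

ANSWER: 57


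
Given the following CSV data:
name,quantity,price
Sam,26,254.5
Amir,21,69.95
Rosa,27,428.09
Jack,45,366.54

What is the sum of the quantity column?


Values in 'quantity' column:
  Row 1: 26
  Row 2: 21
  Row 3: 27
  Row 4: 45
Sum = 26 + 21 + 27 + 45 = 119

ANSWER: 119


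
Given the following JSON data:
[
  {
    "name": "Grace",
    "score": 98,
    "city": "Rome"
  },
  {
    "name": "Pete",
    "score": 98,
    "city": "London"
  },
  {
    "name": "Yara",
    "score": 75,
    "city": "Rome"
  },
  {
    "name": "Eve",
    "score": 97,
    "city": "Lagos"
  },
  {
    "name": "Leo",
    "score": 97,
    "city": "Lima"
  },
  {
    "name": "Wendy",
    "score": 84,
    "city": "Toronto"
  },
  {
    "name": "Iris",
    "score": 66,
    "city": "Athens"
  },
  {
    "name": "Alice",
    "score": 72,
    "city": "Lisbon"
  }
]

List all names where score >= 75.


Filtering records where score >= 75:
  Grace (score=98) -> YES
  Pete (score=98) -> YES
  Yara (score=75) -> YES
  Eve (score=97) -> YES
  Leo (score=97) -> YES
  Wendy (score=84) -> YES
  Iris (score=66) -> no
  Alice (score=72) -> no


ANSWER: Grace, Pete, Yara, Eve, Leo, Wendy


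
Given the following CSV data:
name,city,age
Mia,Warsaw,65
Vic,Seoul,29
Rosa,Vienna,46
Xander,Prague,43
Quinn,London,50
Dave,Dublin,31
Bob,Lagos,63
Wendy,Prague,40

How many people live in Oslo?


Scanning city column for 'Oslo':
Total matches: 0

ANSWER: 0


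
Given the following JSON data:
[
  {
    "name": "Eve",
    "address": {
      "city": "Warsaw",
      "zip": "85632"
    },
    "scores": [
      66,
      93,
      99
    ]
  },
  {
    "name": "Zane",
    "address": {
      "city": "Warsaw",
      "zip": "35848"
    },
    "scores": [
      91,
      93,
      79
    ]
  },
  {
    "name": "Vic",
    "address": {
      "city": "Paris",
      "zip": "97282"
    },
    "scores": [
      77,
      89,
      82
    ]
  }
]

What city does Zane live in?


Path: records[1].address.city
Value: Warsaw

ANSWER: Warsaw


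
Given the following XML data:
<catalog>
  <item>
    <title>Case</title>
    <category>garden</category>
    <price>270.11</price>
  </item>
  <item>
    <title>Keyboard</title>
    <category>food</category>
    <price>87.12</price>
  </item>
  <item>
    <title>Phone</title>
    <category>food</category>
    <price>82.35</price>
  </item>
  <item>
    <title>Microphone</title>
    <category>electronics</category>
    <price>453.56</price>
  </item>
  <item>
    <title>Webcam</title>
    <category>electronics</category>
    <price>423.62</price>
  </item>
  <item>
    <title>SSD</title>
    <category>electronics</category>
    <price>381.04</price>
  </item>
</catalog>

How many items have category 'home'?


Scanning <item> elements for <category>home</category>:
Count: 0

ANSWER: 0


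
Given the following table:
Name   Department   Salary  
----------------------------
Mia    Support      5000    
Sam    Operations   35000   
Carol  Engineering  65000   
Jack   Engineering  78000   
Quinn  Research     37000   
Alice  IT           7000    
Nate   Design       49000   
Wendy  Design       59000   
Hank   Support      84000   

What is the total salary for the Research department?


Research department members:
  Quinn: 37000
Total = 37000 = 37000

ANSWER: 37000


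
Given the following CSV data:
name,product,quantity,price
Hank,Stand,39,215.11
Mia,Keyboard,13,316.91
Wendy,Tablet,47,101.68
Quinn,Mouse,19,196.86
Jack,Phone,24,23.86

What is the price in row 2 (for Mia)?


Row 2: Mia
Column 'price' = 316.91

ANSWER: 316.91


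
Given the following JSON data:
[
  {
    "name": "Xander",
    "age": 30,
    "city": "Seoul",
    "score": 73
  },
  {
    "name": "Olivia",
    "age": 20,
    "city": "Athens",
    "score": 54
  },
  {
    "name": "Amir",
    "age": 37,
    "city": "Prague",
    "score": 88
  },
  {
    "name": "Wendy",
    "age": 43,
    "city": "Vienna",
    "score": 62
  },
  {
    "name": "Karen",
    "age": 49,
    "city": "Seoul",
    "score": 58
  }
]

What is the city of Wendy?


Looking up record where name = Wendy
Record index: 3
Field 'city' = Vienna

ANSWER: Vienna


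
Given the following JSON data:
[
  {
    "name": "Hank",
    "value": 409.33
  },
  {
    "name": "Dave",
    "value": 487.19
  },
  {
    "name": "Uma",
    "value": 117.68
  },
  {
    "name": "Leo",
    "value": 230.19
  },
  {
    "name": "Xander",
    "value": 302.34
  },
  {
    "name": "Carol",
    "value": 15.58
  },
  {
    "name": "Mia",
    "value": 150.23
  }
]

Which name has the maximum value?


Comparing values:
  Hank: 409.33
  Dave: 487.19
  Uma: 117.68
  Leo: 230.19
  Xander: 302.34
  Carol: 15.58
  Mia: 150.23
Maximum: Dave (487.19)

ANSWER: Dave


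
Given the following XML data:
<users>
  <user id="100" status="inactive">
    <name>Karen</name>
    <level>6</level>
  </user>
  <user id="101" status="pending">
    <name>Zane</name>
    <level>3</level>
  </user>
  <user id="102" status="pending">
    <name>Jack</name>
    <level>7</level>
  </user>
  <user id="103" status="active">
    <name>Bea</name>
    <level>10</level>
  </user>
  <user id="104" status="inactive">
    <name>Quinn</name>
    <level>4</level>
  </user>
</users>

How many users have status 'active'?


Counting users with status='active':
  Bea (id=103) -> MATCH
Count: 1

ANSWER: 1


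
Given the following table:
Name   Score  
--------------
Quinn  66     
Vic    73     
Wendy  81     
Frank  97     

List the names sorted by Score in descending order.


Sorting by Score (descending):
  Frank: 97
  Wendy: 81
  Vic: 73
  Quinn: 66


ANSWER: Frank, Wendy, Vic, Quinn


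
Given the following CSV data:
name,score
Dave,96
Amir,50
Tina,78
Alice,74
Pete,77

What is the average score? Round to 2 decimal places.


Scores: 96, 50, 78, 74, 77
Sum = 375
Count = 5
Average = 375 / 5 = 75.00

ANSWER: 75.00


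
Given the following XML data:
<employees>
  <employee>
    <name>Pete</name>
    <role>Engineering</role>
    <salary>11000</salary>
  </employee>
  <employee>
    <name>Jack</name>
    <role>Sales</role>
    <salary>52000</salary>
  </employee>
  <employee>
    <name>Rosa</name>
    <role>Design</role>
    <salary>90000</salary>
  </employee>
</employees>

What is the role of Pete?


Searching for <employee> with <name>Pete</name>
Found at position 1
<role>Engineering</role>

ANSWER: Engineering


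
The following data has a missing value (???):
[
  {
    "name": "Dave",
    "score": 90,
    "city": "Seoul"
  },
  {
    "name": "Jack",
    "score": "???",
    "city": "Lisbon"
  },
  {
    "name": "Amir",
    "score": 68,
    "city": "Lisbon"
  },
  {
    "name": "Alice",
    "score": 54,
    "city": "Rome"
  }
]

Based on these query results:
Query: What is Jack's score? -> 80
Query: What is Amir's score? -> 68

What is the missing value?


The missing value is Jack's score
From query: Jack's score = 80

ANSWER: 80


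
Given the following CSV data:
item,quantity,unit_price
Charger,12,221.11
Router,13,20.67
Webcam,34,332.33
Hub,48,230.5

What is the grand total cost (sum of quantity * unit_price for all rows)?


Computing row totals:
  Charger: 12 * 221.11 = 2653.32
  Router: 13 * 20.67 = 268.71
  Webcam: 34 * 332.33 = 11299.22
  Hub: 48 * 230.5 = 11064.0
Grand total = 2653.32 + 268.71 + 11299.22 + 11064.0 = 25285.25

ANSWER: 25285.25


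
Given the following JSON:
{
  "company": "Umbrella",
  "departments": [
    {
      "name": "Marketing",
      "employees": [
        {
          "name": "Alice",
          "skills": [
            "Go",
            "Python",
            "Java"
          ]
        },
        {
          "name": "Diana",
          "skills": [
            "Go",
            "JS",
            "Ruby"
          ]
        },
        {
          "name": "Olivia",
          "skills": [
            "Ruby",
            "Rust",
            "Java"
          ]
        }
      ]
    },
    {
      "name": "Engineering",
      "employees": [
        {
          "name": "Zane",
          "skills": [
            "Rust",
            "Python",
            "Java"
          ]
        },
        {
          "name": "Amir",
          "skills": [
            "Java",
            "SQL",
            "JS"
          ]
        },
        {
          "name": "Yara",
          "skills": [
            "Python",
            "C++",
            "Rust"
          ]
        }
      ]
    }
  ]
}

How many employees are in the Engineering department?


Path: departments[1].employees
Count: 3

ANSWER: 3


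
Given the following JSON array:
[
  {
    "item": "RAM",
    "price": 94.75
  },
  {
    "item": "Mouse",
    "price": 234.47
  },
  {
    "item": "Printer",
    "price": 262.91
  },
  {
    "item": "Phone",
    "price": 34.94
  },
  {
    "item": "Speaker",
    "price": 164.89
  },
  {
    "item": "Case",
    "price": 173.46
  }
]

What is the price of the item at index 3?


Array index 3 -> Phone
price = 34.94

ANSWER: 34.94


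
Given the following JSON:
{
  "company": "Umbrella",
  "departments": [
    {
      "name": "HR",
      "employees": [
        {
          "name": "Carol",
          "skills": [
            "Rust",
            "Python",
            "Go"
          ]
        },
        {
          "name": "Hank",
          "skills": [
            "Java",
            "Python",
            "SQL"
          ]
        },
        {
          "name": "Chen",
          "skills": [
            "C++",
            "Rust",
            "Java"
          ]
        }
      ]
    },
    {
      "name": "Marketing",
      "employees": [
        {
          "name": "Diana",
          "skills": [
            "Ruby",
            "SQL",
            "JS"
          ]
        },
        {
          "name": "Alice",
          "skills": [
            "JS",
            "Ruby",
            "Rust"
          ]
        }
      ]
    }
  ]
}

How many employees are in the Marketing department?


Path: departments[1].employees
Count: 2

ANSWER: 2


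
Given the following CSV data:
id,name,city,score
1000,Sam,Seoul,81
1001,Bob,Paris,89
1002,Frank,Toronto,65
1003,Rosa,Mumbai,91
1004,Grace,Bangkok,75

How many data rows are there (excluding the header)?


Counting rows (excluding header):
Header: id,name,city,score
Data rows: 5

ANSWER: 5


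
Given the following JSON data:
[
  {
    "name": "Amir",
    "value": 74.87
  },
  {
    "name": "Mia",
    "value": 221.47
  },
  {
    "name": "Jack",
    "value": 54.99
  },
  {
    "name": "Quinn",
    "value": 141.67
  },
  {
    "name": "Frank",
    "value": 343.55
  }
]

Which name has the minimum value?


Comparing values:
  Amir: 74.87
  Mia: 221.47
  Jack: 54.99
  Quinn: 141.67
  Frank: 343.55
Minimum: Jack (54.99)

ANSWER: Jack


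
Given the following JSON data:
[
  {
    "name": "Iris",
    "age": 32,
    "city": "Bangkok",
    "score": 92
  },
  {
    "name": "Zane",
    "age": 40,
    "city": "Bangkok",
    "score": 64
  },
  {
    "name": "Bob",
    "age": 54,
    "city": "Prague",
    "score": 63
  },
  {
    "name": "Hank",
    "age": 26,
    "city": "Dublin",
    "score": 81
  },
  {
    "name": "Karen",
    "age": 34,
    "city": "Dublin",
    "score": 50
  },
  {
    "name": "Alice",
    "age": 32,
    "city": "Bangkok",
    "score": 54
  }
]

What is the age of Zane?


Looking up record where name = Zane
Record index: 1
Field 'age' = 40

ANSWER: 40


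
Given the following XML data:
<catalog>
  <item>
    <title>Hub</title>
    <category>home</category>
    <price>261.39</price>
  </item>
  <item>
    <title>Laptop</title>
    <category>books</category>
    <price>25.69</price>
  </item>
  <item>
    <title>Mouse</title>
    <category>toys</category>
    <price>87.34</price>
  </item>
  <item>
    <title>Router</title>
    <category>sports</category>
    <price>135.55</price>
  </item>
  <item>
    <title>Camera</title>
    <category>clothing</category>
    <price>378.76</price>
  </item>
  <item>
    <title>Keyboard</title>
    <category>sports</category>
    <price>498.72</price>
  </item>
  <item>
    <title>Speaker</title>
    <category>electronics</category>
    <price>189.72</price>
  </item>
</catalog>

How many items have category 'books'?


Scanning <item> elements for <category>books</category>:
  Item 2: Laptop -> MATCH
Count: 1

ANSWER: 1


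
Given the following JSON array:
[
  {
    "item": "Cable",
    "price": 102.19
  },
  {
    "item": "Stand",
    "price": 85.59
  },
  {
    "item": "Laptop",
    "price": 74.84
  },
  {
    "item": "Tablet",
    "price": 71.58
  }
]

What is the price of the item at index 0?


Array index 0 -> Cable
price = 102.19

ANSWER: 102.19


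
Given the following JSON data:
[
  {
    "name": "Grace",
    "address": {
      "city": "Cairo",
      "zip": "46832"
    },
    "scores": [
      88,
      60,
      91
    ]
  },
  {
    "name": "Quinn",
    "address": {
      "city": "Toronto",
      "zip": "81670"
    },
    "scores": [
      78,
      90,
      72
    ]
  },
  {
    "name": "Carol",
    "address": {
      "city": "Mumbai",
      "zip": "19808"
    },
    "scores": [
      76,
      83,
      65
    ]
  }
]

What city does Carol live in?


Path: records[2].address.city
Value: Mumbai

ANSWER: Mumbai


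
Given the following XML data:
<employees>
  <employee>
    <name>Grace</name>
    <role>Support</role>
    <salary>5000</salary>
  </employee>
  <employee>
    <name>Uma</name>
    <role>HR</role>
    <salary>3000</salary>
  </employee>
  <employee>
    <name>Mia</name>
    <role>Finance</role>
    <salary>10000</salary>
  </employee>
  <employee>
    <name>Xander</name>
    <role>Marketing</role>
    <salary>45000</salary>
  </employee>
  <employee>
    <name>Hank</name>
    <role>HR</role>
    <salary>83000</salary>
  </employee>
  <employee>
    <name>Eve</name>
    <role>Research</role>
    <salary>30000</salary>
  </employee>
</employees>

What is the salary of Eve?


Searching for <employee> with <name>Eve</name>
Found at position 6
<salary>30000</salary>

ANSWER: 30000


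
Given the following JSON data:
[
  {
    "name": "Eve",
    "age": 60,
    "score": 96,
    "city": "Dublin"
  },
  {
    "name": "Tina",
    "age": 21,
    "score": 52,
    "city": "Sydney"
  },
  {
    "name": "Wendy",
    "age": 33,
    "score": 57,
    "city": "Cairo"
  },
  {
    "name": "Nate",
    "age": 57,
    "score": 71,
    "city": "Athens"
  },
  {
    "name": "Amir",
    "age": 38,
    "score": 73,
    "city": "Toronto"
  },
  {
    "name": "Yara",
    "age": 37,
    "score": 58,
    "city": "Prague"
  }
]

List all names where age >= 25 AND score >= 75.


Checking both conditions:
  Eve (age=60, score=96) -> YES
  Tina (age=21, score=52) -> no
  Wendy (age=33, score=57) -> no
  Nate (age=57, score=71) -> no
  Amir (age=38, score=73) -> no
  Yara (age=37, score=58) -> no


ANSWER: Eve


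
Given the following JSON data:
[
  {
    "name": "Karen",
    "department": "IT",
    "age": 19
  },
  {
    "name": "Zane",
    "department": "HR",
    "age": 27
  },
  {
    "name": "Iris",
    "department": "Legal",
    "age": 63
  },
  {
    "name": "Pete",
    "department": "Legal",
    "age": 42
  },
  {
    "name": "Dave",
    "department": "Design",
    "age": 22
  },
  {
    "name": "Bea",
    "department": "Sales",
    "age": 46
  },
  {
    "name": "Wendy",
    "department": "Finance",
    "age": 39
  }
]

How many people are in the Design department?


Scanning records for department = Design
  Record 4: Dave
Count: 1

ANSWER: 1


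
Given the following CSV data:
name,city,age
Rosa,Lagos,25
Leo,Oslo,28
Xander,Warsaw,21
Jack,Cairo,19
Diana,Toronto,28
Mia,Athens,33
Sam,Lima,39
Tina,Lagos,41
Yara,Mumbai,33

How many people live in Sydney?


Scanning city column for 'Sydney':
Total matches: 0

ANSWER: 0


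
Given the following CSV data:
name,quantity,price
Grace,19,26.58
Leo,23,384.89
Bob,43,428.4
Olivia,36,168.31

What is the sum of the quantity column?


Values in 'quantity' column:
  Row 1: 19
  Row 2: 23
  Row 3: 43
  Row 4: 36
Sum = 19 + 23 + 43 + 36 = 121

ANSWER: 121


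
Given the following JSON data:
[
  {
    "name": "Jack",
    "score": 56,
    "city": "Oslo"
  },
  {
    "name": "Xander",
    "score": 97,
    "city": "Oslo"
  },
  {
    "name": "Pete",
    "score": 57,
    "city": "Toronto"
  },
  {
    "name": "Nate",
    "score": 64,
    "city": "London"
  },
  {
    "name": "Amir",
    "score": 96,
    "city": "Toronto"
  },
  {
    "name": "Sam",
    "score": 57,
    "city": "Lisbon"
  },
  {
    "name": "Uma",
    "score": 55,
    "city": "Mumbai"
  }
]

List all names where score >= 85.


Filtering records where score >= 85:
  Jack (score=56) -> no
  Xander (score=97) -> YES
  Pete (score=57) -> no
  Nate (score=64) -> no
  Amir (score=96) -> YES
  Sam (score=57) -> no
  Uma (score=55) -> no


ANSWER: Xander, Amir


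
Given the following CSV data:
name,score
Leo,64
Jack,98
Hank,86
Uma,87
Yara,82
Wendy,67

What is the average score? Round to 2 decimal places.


Scores: 64, 98, 86, 87, 82, 67
Sum = 484
Count = 6
Average = 484 / 6 = 80.67

ANSWER: 80.67


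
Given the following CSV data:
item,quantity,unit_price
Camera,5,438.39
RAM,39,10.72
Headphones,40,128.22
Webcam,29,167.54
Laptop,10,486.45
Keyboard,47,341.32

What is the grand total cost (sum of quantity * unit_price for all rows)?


Computing row totals:
  Camera: 5 * 438.39 = 2191.95
  RAM: 39 * 10.72 = 418.08
  Headphones: 40 * 128.22 = 5128.8
  Webcam: 29 * 167.54 = 4858.66
  Laptop: 10 * 486.45 = 4864.5
  Keyboard: 47 * 341.32 = 16042.04
Grand total = 2191.95 + 418.08 + 5128.8 + 4858.66 + 4864.5 + 16042.04 = 33504.03

ANSWER: 33504.03


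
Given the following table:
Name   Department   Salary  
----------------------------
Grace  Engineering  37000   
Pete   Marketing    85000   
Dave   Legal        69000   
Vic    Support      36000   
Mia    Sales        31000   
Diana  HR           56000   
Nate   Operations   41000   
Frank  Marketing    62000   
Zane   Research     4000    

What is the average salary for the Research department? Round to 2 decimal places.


Research department members:
  Zane: 4000
Sum = 4000
Count = 1
Average = 4000 / 1 = 4000.00

ANSWER: 4000.00


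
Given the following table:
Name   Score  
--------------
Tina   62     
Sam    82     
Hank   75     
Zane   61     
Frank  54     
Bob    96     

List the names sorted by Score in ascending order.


Sorting by Score (ascending):
  Frank: 54
  Zane: 61
  Tina: 62
  Hank: 75
  Sam: 82
  Bob: 96


ANSWER: Frank, Zane, Tina, Hank, Sam, Bob


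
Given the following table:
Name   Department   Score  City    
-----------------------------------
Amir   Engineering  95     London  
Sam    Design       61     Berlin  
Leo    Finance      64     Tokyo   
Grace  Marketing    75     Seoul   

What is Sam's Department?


Row 2: Sam
Department = Design

ANSWER: Design


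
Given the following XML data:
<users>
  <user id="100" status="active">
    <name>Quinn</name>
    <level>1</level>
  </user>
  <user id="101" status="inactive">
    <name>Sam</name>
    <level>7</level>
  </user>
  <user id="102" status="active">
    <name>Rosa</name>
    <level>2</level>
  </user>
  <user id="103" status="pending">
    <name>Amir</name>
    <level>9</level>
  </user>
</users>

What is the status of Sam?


Finding user with name = Sam
user id="101" status="inactive"

ANSWER: inactive


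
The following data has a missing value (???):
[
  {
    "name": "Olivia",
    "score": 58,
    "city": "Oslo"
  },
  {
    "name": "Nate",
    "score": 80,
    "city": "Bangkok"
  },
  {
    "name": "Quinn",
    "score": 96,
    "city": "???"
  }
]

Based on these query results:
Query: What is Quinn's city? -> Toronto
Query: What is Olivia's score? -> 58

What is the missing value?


The missing value is Quinn's city
From query: Quinn's city = Toronto

ANSWER: Toronto


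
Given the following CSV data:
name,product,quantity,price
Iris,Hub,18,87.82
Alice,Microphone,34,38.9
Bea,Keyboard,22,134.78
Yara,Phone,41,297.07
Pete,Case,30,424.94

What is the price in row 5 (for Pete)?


Row 5: Pete
Column 'price' = 424.94

ANSWER: 424.94


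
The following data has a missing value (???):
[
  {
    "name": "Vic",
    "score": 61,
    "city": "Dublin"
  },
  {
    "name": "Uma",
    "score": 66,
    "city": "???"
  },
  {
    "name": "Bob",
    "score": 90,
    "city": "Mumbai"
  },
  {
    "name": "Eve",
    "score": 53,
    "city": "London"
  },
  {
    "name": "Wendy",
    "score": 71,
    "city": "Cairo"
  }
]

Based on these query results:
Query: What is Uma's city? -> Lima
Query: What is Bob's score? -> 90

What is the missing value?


The missing value is Uma's city
From query: Uma's city = Lima

ANSWER: Lima


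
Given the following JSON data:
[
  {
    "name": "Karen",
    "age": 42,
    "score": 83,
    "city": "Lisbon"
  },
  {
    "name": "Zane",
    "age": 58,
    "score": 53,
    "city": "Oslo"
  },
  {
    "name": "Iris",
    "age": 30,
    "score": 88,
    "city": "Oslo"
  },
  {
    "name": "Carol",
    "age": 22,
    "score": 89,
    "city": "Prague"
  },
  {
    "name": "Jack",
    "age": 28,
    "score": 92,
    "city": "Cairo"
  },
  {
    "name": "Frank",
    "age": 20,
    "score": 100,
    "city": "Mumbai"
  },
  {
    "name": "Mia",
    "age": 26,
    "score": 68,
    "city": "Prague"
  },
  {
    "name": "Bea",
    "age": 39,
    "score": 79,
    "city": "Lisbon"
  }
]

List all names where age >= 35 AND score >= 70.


Checking both conditions:
  Karen (age=42, score=83) -> YES
  Zane (age=58, score=53) -> no
  Iris (age=30, score=88) -> no
  Carol (age=22, score=89) -> no
  Jack (age=28, score=92) -> no
  Frank (age=20, score=100) -> no
  Mia (age=26, score=68) -> no
  Bea (age=39, score=79) -> YES


ANSWER: Karen, Bea


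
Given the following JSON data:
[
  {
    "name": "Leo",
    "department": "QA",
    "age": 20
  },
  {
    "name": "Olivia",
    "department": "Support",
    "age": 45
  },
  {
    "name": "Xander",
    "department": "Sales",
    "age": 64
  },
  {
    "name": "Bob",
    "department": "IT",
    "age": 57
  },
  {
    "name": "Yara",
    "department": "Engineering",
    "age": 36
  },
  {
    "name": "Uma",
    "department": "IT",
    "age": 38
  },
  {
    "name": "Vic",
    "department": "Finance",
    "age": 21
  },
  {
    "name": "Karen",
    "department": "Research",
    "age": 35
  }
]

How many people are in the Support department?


Scanning records for department = Support
  Record 1: Olivia
Count: 1

ANSWER: 1


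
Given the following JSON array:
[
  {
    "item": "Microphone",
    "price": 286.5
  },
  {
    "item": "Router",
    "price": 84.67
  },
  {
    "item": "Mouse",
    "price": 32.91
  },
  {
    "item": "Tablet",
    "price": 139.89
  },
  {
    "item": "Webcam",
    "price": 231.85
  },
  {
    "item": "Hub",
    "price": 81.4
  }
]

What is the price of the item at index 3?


Array index 3 -> Tablet
price = 139.89

ANSWER: 139.89


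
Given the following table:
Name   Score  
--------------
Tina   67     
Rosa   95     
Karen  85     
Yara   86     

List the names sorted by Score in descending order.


Sorting by Score (descending):
  Rosa: 95
  Yara: 86
  Karen: 85
  Tina: 67


ANSWER: Rosa, Yara, Karen, Tina


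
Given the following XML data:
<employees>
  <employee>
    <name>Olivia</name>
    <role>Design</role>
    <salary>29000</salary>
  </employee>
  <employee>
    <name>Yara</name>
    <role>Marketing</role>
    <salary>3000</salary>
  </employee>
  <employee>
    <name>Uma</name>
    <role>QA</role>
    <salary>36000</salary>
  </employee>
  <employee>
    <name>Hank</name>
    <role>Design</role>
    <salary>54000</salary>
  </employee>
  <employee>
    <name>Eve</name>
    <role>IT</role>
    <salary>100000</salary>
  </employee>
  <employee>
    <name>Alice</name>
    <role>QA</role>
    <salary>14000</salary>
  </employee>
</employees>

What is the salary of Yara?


Searching for <employee> with <name>Yara</name>
Found at position 2
<salary>3000</salary>

ANSWER: 3000


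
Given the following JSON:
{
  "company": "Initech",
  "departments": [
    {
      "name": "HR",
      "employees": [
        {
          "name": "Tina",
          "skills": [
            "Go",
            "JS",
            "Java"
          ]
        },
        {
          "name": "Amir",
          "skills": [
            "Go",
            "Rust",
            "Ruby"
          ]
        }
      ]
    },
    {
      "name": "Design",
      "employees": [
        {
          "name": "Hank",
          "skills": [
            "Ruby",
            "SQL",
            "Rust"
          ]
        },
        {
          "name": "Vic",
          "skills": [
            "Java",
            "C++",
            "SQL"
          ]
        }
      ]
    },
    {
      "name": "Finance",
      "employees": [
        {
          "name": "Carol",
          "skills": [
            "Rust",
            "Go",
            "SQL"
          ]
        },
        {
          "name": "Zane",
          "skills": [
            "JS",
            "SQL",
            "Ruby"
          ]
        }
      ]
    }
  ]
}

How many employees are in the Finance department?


Path: departments[2].employees
Count: 2

ANSWER: 2


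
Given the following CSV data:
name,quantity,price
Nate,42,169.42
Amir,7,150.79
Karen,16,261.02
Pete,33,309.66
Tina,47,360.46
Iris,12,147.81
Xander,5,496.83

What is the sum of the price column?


Values in 'price' column:
  Row 1: 169.42
  Row 2: 150.79
  Row 3: 261.02
  Row 4: 309.66
  Row 5: 360.46
  Row 6: 147.81
  Row 7: 496.83
Sum = 169.42 + 150.79 + 261.02 + 309.66 + 360.46 + 147.81 + 496.83 = 1895.99

ANSWER: 1895.99


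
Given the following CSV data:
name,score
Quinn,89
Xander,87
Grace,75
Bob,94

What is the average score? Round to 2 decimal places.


Scores: 89, 87, 75, 94
Sum = 345
Count = 4
Average = 345 / 4 = 86.25

ANSWER: 86.25


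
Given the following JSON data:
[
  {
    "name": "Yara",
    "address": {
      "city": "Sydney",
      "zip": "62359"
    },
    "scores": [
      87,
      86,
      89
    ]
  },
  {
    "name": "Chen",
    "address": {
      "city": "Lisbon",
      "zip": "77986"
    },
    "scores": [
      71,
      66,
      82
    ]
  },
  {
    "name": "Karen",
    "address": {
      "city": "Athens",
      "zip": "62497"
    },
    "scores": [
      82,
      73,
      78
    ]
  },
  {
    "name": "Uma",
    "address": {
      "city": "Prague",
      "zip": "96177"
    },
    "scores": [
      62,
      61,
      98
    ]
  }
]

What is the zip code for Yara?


Path: records[0].address.zip
Value: 62359

ANSWER: 62359


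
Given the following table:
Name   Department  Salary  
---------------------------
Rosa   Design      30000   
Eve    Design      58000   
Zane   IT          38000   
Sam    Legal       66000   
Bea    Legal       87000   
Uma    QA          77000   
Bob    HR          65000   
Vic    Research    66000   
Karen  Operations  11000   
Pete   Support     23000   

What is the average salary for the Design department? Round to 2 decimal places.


Design department members:
  Rosa: 30000
  Eve: 58000
Sum = 88000
Count = 2
Average = 88000 / 2 = 44000.00

ANSWER: 44000.00


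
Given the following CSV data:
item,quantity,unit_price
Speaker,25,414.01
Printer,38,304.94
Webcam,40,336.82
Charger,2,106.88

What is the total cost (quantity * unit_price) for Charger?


Row: Charger
quantity = 2
unit_price = 106.88
total = 2 * 106.88 = 213.76

ANSWER: 213.76


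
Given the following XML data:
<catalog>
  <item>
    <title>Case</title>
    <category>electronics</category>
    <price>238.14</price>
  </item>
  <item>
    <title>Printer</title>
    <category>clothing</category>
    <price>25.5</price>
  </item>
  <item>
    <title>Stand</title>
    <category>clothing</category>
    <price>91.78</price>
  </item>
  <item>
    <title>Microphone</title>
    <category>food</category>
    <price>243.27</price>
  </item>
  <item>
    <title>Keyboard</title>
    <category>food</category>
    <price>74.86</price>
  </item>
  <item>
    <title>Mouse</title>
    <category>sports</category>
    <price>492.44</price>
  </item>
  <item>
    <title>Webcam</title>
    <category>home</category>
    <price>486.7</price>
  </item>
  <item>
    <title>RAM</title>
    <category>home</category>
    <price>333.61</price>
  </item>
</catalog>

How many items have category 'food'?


Scanning <item> elements for <category>food</category>:
  Item 4: Microphone -> MATCH
  Item 5: Keyboard -> MATCH
Count: 2

ANSWER: 2


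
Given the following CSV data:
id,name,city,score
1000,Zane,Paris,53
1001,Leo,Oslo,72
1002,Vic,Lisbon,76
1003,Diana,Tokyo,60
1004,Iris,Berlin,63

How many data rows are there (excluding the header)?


Counting rows (excluding header):
Header: id,name,city,score
Data rows: 5

ANSWER: 5


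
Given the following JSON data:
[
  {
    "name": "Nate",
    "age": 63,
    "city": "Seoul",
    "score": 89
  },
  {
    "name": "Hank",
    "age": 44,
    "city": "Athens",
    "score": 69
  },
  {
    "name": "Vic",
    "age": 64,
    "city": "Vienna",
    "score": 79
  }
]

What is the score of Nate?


Looking up record where name = Nate
Record index: 0
Field 'score' = 89

ANSWER: 89


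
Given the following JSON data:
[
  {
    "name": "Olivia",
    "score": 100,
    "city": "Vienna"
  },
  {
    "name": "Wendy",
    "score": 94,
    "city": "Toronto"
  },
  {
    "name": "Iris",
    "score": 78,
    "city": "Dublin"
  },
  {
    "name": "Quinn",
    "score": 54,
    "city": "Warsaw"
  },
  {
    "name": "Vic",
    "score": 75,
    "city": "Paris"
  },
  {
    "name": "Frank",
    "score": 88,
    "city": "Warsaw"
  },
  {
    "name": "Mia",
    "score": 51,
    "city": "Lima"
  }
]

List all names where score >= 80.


Filtering records where score >= 80:
  Olivia (score=100) -> YES
  Wendy (score=94) -> YES
  Iris (score=78) -> no
  Quinn (score=54) -> no
  Vic (score=75) -> no
  Frank (score=88) -> YES
  Mia (score=51) -> no


ANSWER: Olivia, Wendy, Frank


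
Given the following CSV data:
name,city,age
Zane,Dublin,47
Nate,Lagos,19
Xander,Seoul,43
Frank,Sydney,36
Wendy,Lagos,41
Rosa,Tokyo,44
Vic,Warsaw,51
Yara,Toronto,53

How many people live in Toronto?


Scanning city column for 'Toronto':
  Row 8: Yara -> MATCH
Total matches: 1

ANSWER: 1


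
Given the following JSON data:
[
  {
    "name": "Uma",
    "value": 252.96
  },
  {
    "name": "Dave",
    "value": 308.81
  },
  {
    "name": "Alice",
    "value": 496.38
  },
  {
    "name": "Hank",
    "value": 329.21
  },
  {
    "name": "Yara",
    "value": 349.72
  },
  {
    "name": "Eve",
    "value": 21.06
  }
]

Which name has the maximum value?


Comparing values:
  Uma: 252.96
  Dave: 308.81
  Alice: 496.38
  Hank: 329.21
  Yara: 349.72
  Eve: 21.06
Maximum: Alice (496.38)

ANSWER: Alice


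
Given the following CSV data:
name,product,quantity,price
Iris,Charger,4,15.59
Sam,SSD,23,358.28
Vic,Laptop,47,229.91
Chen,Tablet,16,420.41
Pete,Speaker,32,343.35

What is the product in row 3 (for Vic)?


Row 3: Vic
Column 'product' = Laptop

ANSWER: Laptop


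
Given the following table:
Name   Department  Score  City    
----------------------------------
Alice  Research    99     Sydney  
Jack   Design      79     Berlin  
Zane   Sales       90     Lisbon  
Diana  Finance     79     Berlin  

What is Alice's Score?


Row 1: Alice
Score = 99

ANSWER: 99


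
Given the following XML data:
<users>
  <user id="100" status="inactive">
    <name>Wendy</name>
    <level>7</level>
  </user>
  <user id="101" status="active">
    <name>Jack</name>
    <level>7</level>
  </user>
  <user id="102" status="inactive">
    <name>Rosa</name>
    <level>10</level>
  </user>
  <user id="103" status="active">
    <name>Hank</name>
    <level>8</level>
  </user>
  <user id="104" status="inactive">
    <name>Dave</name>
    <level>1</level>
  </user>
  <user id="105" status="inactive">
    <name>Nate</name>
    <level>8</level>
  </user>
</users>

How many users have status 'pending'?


Counting users with status='pending':
Count: 0

ANSWER: 0


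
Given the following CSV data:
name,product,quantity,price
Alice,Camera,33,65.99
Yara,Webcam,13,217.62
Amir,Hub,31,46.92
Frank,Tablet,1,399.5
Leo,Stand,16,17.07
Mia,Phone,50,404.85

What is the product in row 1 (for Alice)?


Row 1: Alice
Column 'product' = Camera

ANSWER: Camera


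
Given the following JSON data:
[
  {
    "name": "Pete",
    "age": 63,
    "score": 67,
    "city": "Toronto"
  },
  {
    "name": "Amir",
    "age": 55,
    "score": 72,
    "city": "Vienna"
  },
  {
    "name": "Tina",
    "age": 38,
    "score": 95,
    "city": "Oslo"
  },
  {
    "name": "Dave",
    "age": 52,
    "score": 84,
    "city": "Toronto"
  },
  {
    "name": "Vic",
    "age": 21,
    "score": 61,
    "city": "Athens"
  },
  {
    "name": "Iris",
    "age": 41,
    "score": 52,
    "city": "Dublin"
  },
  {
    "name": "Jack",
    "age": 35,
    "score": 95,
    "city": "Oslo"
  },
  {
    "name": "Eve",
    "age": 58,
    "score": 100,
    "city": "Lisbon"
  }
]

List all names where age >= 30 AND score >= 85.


Checking both conditions:
  Pete (age=63, score=67) -> no
  Amir (age=55, score=72) -> no
  Tina (age=38, score=95) -> YES
  Dave (age=52, score=84) -> no
  Vic (age=21, score=61) -> no
  Iris (age=41, score=52) -> no
  Jack (age=35, score=95) -> YES
  Eve (age=58, score=100) -> YES


ANSWER: Tina, Jack, Eve


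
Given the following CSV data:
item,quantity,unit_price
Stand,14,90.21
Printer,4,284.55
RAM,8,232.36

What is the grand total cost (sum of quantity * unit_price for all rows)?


Computing row totals:
  Stand: 14 * 90.21 = 1262.94
  Printer: 4 * 284.55 = 1138.2
  RAM: 8 * 232.36 = 1858.88
Grand total = 1262.94 + 1138.2 + 1858.88 = 4260.02

ANSWER: 4260.02
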